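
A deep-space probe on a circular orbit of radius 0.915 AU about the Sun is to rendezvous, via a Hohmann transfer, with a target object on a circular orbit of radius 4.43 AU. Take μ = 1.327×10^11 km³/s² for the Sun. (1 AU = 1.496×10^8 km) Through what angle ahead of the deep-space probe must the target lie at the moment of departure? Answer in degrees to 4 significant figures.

In km: r₁ = 0.915 × 1.496×10^8 = 1.36884×10^8 km; r₂ = 4.43 × 1.496×10^8 = 6.62728×10^8 km.
Transfer-ellipse semi-major axis a_t = (r₁ + r₂)/2 = (1.36884×10^8 + 6.62728×10^8)/2 = 3.99806×10^8 km.
Transfer time t = π√(a_t³/μ) = 6.894×10^7 s.
The target's mean motion on its circular orbit is ω₂ = √(μ/r₂³) = 2.135×10^-8 rad/s.
Angle swept by the target during transfer: ω₂·t = 1.472 rad = 84.34°.
Arrival is 180° from departure on the ellipse, so φ = 180° − 84.34° = 95.66°.

φ = 95.66°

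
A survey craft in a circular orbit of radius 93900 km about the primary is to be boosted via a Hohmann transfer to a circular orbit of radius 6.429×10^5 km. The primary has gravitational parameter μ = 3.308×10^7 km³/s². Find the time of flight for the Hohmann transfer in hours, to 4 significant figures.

t = 33.93 hours

Semi-major axis of the transfer orbit: a_t = (93900 + 6.429×10^5)/2 = 3.684×10^5 km.
Transfer time t = π√(a_t³/μ) = π√((3.684×10^5)³ / 3.308×10^7) = 1.2214×10^5 s.
Converting: 1.2214×10^5 s ÷ 3600 s/hour = 33.93 hours.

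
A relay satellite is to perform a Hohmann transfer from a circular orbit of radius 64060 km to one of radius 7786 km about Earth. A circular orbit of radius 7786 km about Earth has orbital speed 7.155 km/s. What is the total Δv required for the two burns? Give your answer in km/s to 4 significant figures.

From the circular-orbit relation v² = μ/r at r = 7786 km: μ = v²r = (7.155)² × 7786 = 3.98597×10^5 km³/s².
The Hohmann ellipse has a_t = (r₁ + r₂)/2 = 35923 km.
Circular speed at r₁: v₁ = √(μ/r₁) = √(3.98597×10^5/64060) = 2.494 km/s.
On the transfer ellipse at r₁, vis-viva gives v_a = √[μ(2/r₁ − 1/a_t)] = 1.161 km/s.
First burn Δv₁ = |v_a − v₁| = 1.333 km/s.
Circular speed at r₂: v₂ = √(μ/r₂) = 7.155 km/s.
Transfer-orbit speed at r₂: v_p = √[μ(2/r₂ − 1/a_t)] = 9.555 km/s.
Second burn Δv₂ = |v₂ − v_p| = 2.400 km/s.
Δv = Δv₁ + Δv₂ = 1.333 + 2.400 = 3.733 km/s.

Δv = 3.733 km/s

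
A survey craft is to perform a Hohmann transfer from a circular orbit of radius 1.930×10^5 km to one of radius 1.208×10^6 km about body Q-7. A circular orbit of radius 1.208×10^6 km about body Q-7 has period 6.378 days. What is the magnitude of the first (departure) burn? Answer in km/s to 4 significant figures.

Δv₁ = 10.79 km/s

From Kepler's third law T² = 4π²r³/μ at r = 1.208×10^6 km, T = 6.378 days = 6.378 × 86400 s = 5.510592×10^5 s: μ = 4π²r³/T² = 2.29173×10^8 km³/s².
The Hohmann ellipse has a_t = (r₁ + r₂)/2 = 7.005×10^5 km.
On the circular orbit at r = 1.930×10^5 km, v_c = √(μ/r) = 34.46 km/s.
Transfer-orbit speed at the same r (vis-viva, a = a_t): v_t = √[μ(2/r − 1/a_t)] = 45.25 km/s.
Δv₁ = |v_t − v_c| = |45.25 − 34.46| = 10.79 km/s.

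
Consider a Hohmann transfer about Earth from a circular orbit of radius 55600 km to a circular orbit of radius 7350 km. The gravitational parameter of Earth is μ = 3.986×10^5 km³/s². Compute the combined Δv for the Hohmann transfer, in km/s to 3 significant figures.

Transfer-ellipse semi-major axis a_t = (r₁ + r₂)/2 = (55600 + 7350)/2 = 31475 km.
At r₁ the circular-orbit speed is v₁ = √(μ/r₁) = 2.678 km/s.
Transfer-orbit speed at r₁ (v² = μ(2/r − 1/a)): v_a = √[μ(2/r₁ − 1/a_t)] = 1.294 km/s.
First burn Δv₁ = |v_a − v₁| = 1.384 km/s.
At r₂, v₂ = √(μ/r₂) = 7.36419 km/s.
Transfer-orbit speed at r₂: v_p = √[μ(2/r₂ − 1/a_t)] = 9.78767 km/s.
Second burn Δv₂ = |v₂ − v_p| = 2.423 km/s.
Δv = Δv₁ + Δv₂ = 1.384 + 2.423 = 3.807 km/s.

Δv = 3.81 km/s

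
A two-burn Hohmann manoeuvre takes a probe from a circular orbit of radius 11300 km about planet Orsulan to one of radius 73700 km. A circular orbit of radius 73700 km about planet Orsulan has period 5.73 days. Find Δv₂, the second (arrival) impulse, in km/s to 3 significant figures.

Δv₂ = 0.453 km/s

From Kepler's third law T² = 4π²r³/μ at r = 73700 km, T = 5.73 days = 5.73 × 86400 s = 4.95072×10^5 s: μ = 4π²r³/T² = 64480.1 km³/s².
Semi-major axis of the transfer orbit: a_t = (11300 + 73700)/2 = 42500 km.
On the circular orbit at r = 73700 km, v_c = √(μ/r) = 0.9354 km/s.
Vis-viva on the transfer ellipse at r = 73700 km gives v_t = √[μ(2/r − 1/a_t)] = 0.4823 km/s.
Δv₂ = |v_t − v_c| = |0.4823 − 0.9354| = 0.4531 km/s.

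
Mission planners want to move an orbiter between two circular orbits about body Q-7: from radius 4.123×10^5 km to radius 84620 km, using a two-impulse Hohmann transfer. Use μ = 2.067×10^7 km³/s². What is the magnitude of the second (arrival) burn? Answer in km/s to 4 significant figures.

Semi-major axis of the transfer orbit: a_t = (4.123×10^5 + 84620)/2 = 2.4846×10^5 km.
Circular speed at r = 84620 km: v_c = √(μ/r) = 15.629 km/s.
Vis-viva on the transfer ellipse at r = 84620 km gives v_t = √[μ(2/r − 1/a_t)] = 20.133 km/s.
Δv₂ = |v_t − v_c| = |20.133 − 15.629| = 4.504 km/s.

Δv₂ = 4.504 km/s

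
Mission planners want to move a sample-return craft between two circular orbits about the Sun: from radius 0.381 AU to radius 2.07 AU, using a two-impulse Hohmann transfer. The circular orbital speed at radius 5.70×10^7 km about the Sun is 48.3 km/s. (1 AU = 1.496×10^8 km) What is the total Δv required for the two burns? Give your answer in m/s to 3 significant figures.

Δv = 23600 m/s

From the circular-orbit relation v² = μ/r at r = 5.70×10^7 km: μ = v²r = (48.3)² × 5.70×10^7 = 1.32975×10^11 km³/s².
In km: r₁ = 0.381 × 1.496×10^8 = 5.69976×10^7 km; r₂ = 2.07 × 1.496×10^8 = 3.09672×10^8 km.
Semi-major axis of the transfer orbit: a_t = (5.69976×10^7 + 3.09672×10^8)/2 = 1.833348×10^8 km.
At r₁ the circular-orbit speed is v₁ = √(μ/r₁) = 48.30 km/s.
Transfer-orbit speed at r₁ (vis-viva equation): v_p = √[μ(2/r₁ − 1/a_t)] = 62.77 km/s.
First burn Δv₁ = |v_p − v₁| = 14.47 km/s.
Circular speed at r₂: v₂ = √(μ/r₂) = 20.722 km/s.
Transfer-orbit speed at r₂: v_a = √[μ(2/r₂ − 1/a_t)] = 11.554 km/s.
Second burn Δv₂ = |v₂ − v_a| = 9.168 km/s.
Δv = Δv₁ + Δv₂ = 14.47 + 9.168 = 23.64 km/s.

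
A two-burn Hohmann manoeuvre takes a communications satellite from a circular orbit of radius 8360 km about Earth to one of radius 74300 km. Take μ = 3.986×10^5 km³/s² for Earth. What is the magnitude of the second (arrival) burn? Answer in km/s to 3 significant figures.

Transfer-ellipse semi-major axis a_t = (r₁ + r₂)/2 = (8360 + 74300)/2 = 41330 km.
Circular speed at r = 74300 km: v_c = √(μ/r) = 2.316 km/s.
Transfer-orbit speed at the same r (vis-viva, a = a_t): v_t = √[μ(2/r − 1/a_t)] = 1.042 km/s.
Δv₂ = |v_t − v_c| = |1.042 − 2.316| = 1.274 km/s.

Δv₂ = 1.27 km/s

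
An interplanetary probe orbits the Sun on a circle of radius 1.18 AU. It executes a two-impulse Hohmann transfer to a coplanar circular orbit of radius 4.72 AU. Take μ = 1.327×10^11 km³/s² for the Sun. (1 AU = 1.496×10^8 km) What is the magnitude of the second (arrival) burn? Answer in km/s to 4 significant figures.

In km: r₁ = 1.18 × 1.496×10^8 = 1.76528×10^8 km; r₂ = 4.72 × 1.496×10^8 = 7.06112×10^8 km.
Semi-major axis of the transfer orbit: a_t = (1.76528×10^8 + 7.06112×10^8)/2 = 4.4132×10^8 km.
On the circular orbit at r = 7.06112×10^8 km, v_c = √(μ/r) = 13.709 km/s.
Vis-viva on the transfer ellipse at r = 7.06112×10^8 km gives v_t = √[μ(2/r − 1/a_t)] = 8.6702 km/s.
Δv₂ = |v_t − v_c| = |8.6702 − 13.709| = 5.039 km/s.

Δv₂ = 5.039 km/s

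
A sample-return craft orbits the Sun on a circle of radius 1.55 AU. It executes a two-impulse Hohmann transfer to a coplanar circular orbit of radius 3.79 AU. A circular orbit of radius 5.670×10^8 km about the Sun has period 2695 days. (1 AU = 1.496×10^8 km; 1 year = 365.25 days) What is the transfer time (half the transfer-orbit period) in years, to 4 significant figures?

From Kepler's third law T² = 4π²r³/μ at r = 5.670×10^8 km, T = 2695 days = 2695 × 86400 s = 2.32848×10^8 s: μ = 4π²r³/T² = 1.32728×10^11 km³/s².
In km: r₁ = 1.55 × 1.496×10^8 = 2.3188×10^8 km; r₂ = 3.79 × 1.496×10^8 = 5.66984×10^8 km.
Semi-major axis of the transfer orbit: a_t = (2.3188×10^8 + 5.66984×10^8)/2 = 3.99432×10^8 km.
By Kepler's third law the transfer-orbit period is T = 2π√(a_t³/μ), so t = T/2 = 6.884×10^7 s.
Converting: 6.884×10^7 s ÷ 3.15576×10^7 s/year (365.25 × 86400) = 2.181 years.

t = 2.181 years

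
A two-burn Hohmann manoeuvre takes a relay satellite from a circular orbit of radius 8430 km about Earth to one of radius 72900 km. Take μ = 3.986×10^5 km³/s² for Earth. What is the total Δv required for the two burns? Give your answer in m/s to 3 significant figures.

Δv = 3600 m/s

Semi-major axis of the transfer orbit: a_t = (8430 + 72900)/2 = 40665 km.
At r₁ the circular-orbit speed is v₁ = √(μ/r₁) = 6.87630 km/s.
On the transfer ellipse at r₁, vis-viva equation gives v_p = √[μ(2/r₁ − 1/a_t)] = 9.20679 km/s.
First burn Δv₁ = |v_p − v₁| = 2.330 km/s.
At r₂, v₂ = √(μ/r₂) = 2.3383 km/s.
Transfer-orbit speed at r₂: v_a = √[μ(2/r₂ − 1/a_t)] = 1.0647 km/s.
Second burn Δv₂ = |v₂ − v_a| = 1.274 km/s.
Total Δv = Δv₁ + Δv₂ = 3.604 km/s.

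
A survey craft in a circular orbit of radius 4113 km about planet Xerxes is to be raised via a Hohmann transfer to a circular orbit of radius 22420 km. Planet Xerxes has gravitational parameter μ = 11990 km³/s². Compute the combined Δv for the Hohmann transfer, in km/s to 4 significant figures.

Δv = 0.8363 km/s

Transfer-ellipse semi-major axis a_t = (r₁ + r₂)/2 = (4113 + 22420)/2 = 13266.5 km.
Circular speed at r₁: v₁ = √(μ/r₁) = √(11990/4113) = 1.7074 km/s.
On the transfer ellipse at r₁, vis-viva gives v_p = √[μ(2/r₁ − 1/a_t)] = 2.2196 km/s.
First burn Δv₁ = |v_p − v₁| = 0.5122 km/s.
At r₂, v₂ = √(μ/r₂) = 0.7313 km/s.
Transfer-orbit speed at r₂: v_a = √[μ(2/r₂ − 1/a_t)] = 0.4072 km/s.
Second burn Δv₂ = |v₂ − v_a| = 0.3241 km/s.
Total Δv = Δv₁ + Δv₂ = 0.8363 km/s.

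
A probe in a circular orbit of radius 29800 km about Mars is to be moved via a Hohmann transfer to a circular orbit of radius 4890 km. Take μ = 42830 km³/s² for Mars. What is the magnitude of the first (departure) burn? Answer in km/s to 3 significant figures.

Δv₁ = 0.562 km/s

Transfer-ellipse semi-major axis a_t = (r₁ + r₂)/2 = (29800 + 4890)/2 = 17345 km.
On the circular orbit at r = 29800 km, v_c = √(μ/r) = 1.19885 km/s.
Vis-viva on the transfer ellipse at r = 29800 km gives v_t = √[μ(2/r − 1/a_t)] = 0.636551 km/s.
Δv₁ = |v_t − v_c| = |0.636551 − 1.19885| = 0.5623 km/s.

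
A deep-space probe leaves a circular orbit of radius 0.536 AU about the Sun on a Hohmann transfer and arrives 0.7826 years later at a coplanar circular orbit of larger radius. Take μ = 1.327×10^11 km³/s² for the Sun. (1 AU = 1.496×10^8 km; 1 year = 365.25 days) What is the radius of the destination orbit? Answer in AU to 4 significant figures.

In km: r₁ = 0.536 × 1.496×10^8 = 8.01856×10^7 km.
Transfer time t = 0.7826 years × 365.25 × 86400 s = 2.469697776×10^7 s, and t = π√(a_t³/μ).
So a_t = (μ t²/π²)^(1/3) = (1.327×10^11 × (2.469697776×10^7)² / π²)^(1/3) = 2.0166×10^8 km.
Since a_t = (r₁ + r₂)/2, r₂ = 2a_t − r₁ = 2×2.0166×10^8 − 8.01856×10^7 = 3.231344×10^8 km.
In AU: r₂ = 3.231344×10^8 / 1.496×10^8 = 2.160 AU.

r₂ = 2.160 AU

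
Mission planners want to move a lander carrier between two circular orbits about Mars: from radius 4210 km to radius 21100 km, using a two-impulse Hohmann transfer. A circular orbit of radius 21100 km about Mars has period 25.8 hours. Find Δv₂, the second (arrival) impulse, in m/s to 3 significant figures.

From Kepler's third law T² = 4π²r³/μ at r = 21100 km, T = 25.8 hours = 25.8 × 3600 s = 92880 s: μ = 4π²r³/T² = 42989.5 km³/s².
Transfer-ellipse semi-major axis a_t = (r₁ + r₂)/2 = (4210 + 21100)/2 = 12655 km.
On the circular orbit at r = 21100 km, v_c = √(μ/r) = 1.4274 km/s.
Transfer-orbit speed at the same r (vis-viva, a = a_t): v_t = √[μ(2/r − 1/a_t)] = 0.82328 km/s.
Δv₂ = |v_t − v_c| = |0.82328 − 1.4274| = 0.6041 km/s.

Δv₂ = 604 m/s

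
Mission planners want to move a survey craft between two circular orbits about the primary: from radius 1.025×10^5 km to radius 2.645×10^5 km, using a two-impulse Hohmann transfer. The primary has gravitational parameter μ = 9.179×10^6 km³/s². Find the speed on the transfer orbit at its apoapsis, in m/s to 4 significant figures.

v = 4403 m/s

The Hohmann ellipse has a_t = (r₁ + r₂)/2 = 1.835×10^5 km.
The apoapsis of the transfer ellipse is at r = 2.645×10^5 km.
From the vis-viva equation, v = √[μ(2/r − 1/a_t)] = 4.403 km/s.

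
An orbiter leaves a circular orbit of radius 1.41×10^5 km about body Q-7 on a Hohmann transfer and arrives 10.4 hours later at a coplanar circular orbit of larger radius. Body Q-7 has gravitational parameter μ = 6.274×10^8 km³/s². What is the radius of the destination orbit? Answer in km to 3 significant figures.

r₂ = 7.52×10^5 km

Transfer time t = 10.4 hours = 37440 s, and t = π√(a_t³/μ).
So a_t = (μ t²/π²)^(1/3) = (6.274×10^8 × (37440)² / π²)^(1/3) = 4.4665×10^5 km.
Since a_t = (r₁ + r₂)/2, r₂ = 2a_t − r₁ = 2×4.4665×10^5 − 1.410×10^5 = 7.523×10^5 km.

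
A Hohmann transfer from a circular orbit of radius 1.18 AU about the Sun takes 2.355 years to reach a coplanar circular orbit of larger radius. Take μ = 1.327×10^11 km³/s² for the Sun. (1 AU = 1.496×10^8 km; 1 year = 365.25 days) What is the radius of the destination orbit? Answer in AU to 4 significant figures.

r₂ = 4.439 AU

In km: r₁ = 1.18 × 1.496×10^8 = 1.76528×10^8 km.
Transfer time t = 2.355 years × 365.25 × 86400 s = 7.4318148×10^7 s, and t = π√(a_t³/μ).
So a_t = (μ t²/π²)^(1/3) = (1.327×10^11 × (7.4318148×10^7)² / π²)^(1/3) = 4.2033×10^8 km.
Since a_t = (r₁ + r₂)/2, r₂ = 2a_t − r₁ = 2×4.2033×10^8 − 1.76528×10^8 = 6.64132×10^8 km.
In AU: r₂ = 6.64132×10^8 / 1.496×10^8 = 4.439 AU.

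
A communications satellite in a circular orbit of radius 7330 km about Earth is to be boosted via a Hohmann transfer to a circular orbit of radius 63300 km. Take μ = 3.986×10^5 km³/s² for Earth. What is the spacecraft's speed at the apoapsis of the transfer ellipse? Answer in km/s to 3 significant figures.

Semi-major axis of the transfer orbit: a_t = (7330 + 63300)/2 = 35315 km.
The apoapsis of the transfer ellipse is at r = 63300 km.
Applying v² = μ(2/r − 1/a_t): v = 1.143 km/s.

v = 1.14 km/s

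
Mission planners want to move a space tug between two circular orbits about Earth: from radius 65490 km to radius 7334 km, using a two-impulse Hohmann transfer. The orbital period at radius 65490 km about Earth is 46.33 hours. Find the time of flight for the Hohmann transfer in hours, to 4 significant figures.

t = 9.604 hours

From Kepler's third law T² = 4π²r³/μ at r = 65490 km, T = 46.33 hours = 46.33 × 3600 s = 1.66788×10^5 s: μ = 4π²r³/T² = 3.98616×10^5 km³/s².
Transfer-ellipse semi-major axis a_t = (r₁ + r₂)/2 = (65490 + 7334)/2 = 36412 km.
Transfer time t = π√(a_t³/μ) = π√((36412)³ / 3.98616×10^5) = 34573 s.
Converting: 34573 s ÷ 3600 s/hour = 9.604 hours.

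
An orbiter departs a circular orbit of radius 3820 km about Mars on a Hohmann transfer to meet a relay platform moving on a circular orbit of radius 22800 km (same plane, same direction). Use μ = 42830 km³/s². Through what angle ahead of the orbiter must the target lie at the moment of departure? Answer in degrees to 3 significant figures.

Semi-major axis of the transfer orbit: a_t = (3820 + 22800)/2 = 13310 km.
The half-period of the transfer ellipse is t = π√(a_t³/μ) = 23310.0 s.
Target angular speed ω₂ = √(μ/r₂³) = 6.01135×10^-5 rad/s.
Angle swept by the target during transfer: ω₂·t = 1.40125 rad = 80.29°.
The orbiter traverses 180° on the transfer ellipse, so the target must lead by 180° − 80.29° = 99.7°.

φ = 99.7°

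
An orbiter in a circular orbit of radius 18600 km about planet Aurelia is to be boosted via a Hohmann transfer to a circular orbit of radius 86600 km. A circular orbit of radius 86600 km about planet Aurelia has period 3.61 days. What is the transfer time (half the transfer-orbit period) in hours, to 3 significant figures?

From Kepler's third law T² = 4π²r³/μ at r = 86600 km, T = 3.61 days = 3.61 × 86400 s = 3.11904×10^5 s: μ = 4π²r³/T² = 2.63555×10^5 km³/s².
Semi-major axis of the transfer orbit: a_t = (18600 + 86600)/2 = 52600 km.
Half the transfer-orbit period gives t = π√(a_t³/μ) = 73820 s.
Converting: 73820 s ÷ 3600 s/hour = 20.5 hours.

t = 20.5 hours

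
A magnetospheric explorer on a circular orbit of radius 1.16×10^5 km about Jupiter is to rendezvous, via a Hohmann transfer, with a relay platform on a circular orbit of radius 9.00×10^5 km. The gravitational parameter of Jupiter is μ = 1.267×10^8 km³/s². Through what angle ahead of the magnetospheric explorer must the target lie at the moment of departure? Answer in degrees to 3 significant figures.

The Hohmann ellipse has a_t = (r₁ + r₂)/2 = 5.080×10^5 km.
The half-period of the transfer ellipse is t = π√(a_t³/μ) = 1.01055×10^5 s.
The target's mean motion on its circular orbit is ω₂ = √(μ/r₂³) = 1.31833×10^-5 rad/s.
Angle swept by the target during transfer: ω₂·t = 1.3322 rad = 76.33°.
Arrival is 180° from departure on the ellipse, so φ = 180° − 76.33° = 104°.

φ = 104°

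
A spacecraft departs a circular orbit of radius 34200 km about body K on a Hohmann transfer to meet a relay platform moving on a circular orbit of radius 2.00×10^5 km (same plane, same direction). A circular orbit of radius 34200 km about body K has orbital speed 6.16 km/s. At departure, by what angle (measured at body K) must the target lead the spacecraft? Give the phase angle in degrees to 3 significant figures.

From the circular-orbit relation v² = μ/r at r = 34200 km: μ = v²r = (6.16)² × 34200 = 1.29774×10^6 km³/s².
Transfer-ellipse semi-major axis a_t = (r₁ + r₂)/2 = (34200 + 2.000×10^5)/2 = 1.171×10^5 km.
The half-period of the transfer ellipse is t = π√(a_t³/μ) = 1.1051×10^5 s.
Target angular speed ω₂ = √(μ/r₂³) = 1.2736×10^-5 rad/s.
Angle swept by the target during transfer: ω₂·t = 1.4075 rad = 80.64°.
The spacecraft traverses 180° on the transfer ellipse, so the target must lead by 180° − 80.64° = 99.4°.

φ = 99.4°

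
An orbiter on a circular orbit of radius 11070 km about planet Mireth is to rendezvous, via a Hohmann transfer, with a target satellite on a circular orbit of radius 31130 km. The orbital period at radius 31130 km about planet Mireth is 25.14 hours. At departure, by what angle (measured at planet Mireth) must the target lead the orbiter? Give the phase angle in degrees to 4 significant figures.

φ = 79.56°

From Kepler's third law T² = 4π²r³/μ at r = 31130 km, T = 25.14 hours = 25.14 × 3600 s = 90504 s: μ = 4π²r³/T² = 1.45399×10^5 km³/s².
The Hohmann ellipse has a_t = (r₁ + r₂)/2 = 21100 km.
The half-period of the transfer ellipse is t = π√(a_t³/μ) = 25250 s.
Target angular speed ω₂ = √(μ/r₂³) = 6.942×10^-5 rad/s.
Angle swept by the target during transfer: ω₂·t = 1.753 rad = 100.44°.
Arrival is 180° from departure on the ellipse, so φ = 180° − 100.44° = 79.56°.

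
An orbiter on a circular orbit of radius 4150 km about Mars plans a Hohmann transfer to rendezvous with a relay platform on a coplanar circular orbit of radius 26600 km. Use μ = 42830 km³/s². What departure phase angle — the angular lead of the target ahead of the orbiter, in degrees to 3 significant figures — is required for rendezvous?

Transfer-ellipse semi-major axis a_t = (r₁ + r₂)/2 = (4150 + 26600)/2 = 15375 km.
Transfer time t = π√(a_t³/μ) = 28940.0 s.
The target's mean motion on its circular orbit is ω₂ = √(μ/r₂³) = 4.77036×10^-5 rad/s.
Angle swept by the target during transfer: ω₂·t = 1.3805 rad = 79.10°.
Arrival is 180° from departure on the ellipse, so φ = 180° − 79.10° = 101°.

φ = 101°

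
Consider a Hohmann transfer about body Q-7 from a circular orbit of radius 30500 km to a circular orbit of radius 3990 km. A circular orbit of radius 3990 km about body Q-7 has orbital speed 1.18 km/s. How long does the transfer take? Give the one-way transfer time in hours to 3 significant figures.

t = 26.5 hours

From the circular-orbit relation v² = μ/r at r = 3990 km: μ = v²r = (1.18)² × 3990 = 5555.68 km³/s².
Semi-major axis of the transfer orbit: a_t = (30500 + 3990)/2 = 17245 km.
Half the transfer-orbit period gives t = π√(a_t³/μ) = 95450 s.
Converting: 95450 s ÷ 3600 s/hour = 26.5 hours.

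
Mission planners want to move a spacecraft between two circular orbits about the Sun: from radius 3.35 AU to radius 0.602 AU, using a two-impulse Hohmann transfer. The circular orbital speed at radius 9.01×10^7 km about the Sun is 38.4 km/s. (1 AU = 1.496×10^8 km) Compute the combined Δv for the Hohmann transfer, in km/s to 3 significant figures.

From the circular-orbit relation v² = μ/r at r = 9.01×10^7 km: μ = v²r = (38.4)² × 9.01×10^7 = 1.32858×10^11 km³/s².
In km: r₁ = 3.35 × 1.496×10^8 = 5.0116×10^8 km; r₂ = 0.602 × 1.496×10^8 = 9.00592×10^7 km.
The Hohmann ellipse has a_t = (r₁ + r₂)/2 = 2.956096×10^8 km.
Circular speed at r₁: v₁ = √(μ/r₁) = √(1.32858×10^11/5.0116×10^8) = 16.2819 km/s.
Transfer-orbit speed at r₁ (vis-viva): v_a = √[μ(2/r₁ − 1/a_t)] = 8.98691 km/s.
First burn Δv₁ = |v_a − v₁| = 7.2950 km/s.
At r₂, v₂ = √(μ/r₂) = 38.409 km/s.
Transfer-orbit speed at r₂: v_p = √[μ(2/r₂ − 1/a_t)] = 50.010 km/s.
Second burn Δv₂ = |v₂ − v_p| = 11.601 km/s.
Δv = Δv₁ + Δv₂ = 7.2950 + 11.601 = 18.90 km/s.

Δv = 18.9 km/s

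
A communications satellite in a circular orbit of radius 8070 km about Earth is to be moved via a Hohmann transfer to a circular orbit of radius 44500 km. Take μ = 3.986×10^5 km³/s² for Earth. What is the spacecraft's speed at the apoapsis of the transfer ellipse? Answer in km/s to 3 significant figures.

Transfer-ellipse semi-major axis a_t = (r₁ + r₂)/2 = (8070 + 44500)/2 = 26285 km.
The apoapsis of the transfer ellipse is at r = 44500 km.
From the vis-viva equation, v = √[μ(2/r − 1/a_t)] = 1.658 km/s.

v = 1.66 km/s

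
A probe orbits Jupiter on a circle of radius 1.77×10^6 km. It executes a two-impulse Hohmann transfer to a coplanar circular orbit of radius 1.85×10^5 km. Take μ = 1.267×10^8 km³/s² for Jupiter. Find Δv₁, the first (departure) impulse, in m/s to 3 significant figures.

Semi-major axis of the transfer orbit: a_t = (1.770×10^6 + 1.850×10^5)/2 = 9.775×10^5 km.
On the circular orbit at r = 1.770×10^6 km, v_c = √(μ/r) = 8.461 km/s.
Transfer-orbit speed at the same r (vis-viva, a = a_t): v_t = √[μ(2/r − 1/a_t)] = 3.681 km/s.
Δv₁ = |v_t − v_c| = |3.681 − 8.461| = 4.780 km/s.

Δv₁ = 4780 m/s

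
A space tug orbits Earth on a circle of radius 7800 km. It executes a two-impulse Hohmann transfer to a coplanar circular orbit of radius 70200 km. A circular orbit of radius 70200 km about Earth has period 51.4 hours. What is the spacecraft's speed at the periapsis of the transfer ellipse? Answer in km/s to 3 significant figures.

v = 9.59 km/s

From Kepler's third law T² = 4π²r³/μ at r = 70200 km, T = 51.4 hours = 51.4 × 3600 s = 1.8504×10^5 s: μ = 4π²r³/T² = 3.98878×10^5 km³/s².
Transfer-ellipse semi-major axis a_t = (r₁ + r₂)/2 = (7800 + 70200)/2 = 39000 km.
At periapsis, r = 7800 km.
Applying v² = μ(2/r − 1/a_t): v = 9.594 km/s.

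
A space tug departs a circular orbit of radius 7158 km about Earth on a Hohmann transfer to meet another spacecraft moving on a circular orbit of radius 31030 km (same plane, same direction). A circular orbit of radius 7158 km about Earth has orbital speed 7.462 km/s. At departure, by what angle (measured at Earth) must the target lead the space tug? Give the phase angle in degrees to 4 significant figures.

From the circular-orbit relation v² = μ/r at r = 7158 km: μ = v²r = (7.462)² × 7158 = 3.98568×10^5 km³/s².
Transfer-ellipse semi-major axis a_t = (r₁ + r₂)/2 = (7158 + 31030)/2 = 19094 km.
Transfer time t = π√(a_t³/μ) = 13129.4 s.
The target's mean motion on its circular orbit is ω₂ = √(μ/r₂³) = 1.15499×10^-4 rad/s.
Angle swept by the target during transfer: ω₂·t = 1.51643 rad = 86.89°.
Arrival is 180° from departure on the ellipse, so φ = 180° − 86.89° = 93.11°.

φ = 93.11°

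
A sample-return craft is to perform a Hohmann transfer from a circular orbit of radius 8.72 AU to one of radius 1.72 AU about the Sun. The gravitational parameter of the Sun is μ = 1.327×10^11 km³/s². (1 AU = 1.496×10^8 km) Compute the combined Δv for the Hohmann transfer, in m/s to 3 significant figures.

In km: r₁ = 8.72 × 1.496×10^8 = 1.304512×10^9 km; r₂ = 1.72 × 1.496×10^8 = 2.57312×10^8 km.
The Hohmann ellipse has a_t = (r₁ + r₂)/2 = 7.80912×10^8 km.
At r₁ the circular-orbit speed is v₁ = √(μ/r₁) = 10.0858 km/s.
Transfer-orbit speed at r₁ (vis-viva equation): v_a = √[μ(2/r₁ − 1/a_t)] = 5.78949 km/s.
First burn Δv₁ = |v_a − v₁| = 4.296 km/s.
Circular speed at r₂: v₂ = √(μ/r₂) = 22.709 km/s.
Transfer-orbit speed at r₂: v_p = √[μ(2/r₂ − 1/a_t)] = 29.351 km/s.
Second burn Δv₂ = |v₂ − v_p| = 6.642 km/s.
Total Δv = Δv₁ + Δv₂ = 10.94 km/s.

Δv = 10900 m/s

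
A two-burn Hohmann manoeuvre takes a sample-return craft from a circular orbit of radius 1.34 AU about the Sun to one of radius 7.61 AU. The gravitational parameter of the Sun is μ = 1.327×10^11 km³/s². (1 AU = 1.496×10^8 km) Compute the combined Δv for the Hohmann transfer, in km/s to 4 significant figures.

Δv = 12.71 km/s

In km: r₁ = 1.34 × 1.496×10^8 = 2.00464×10^8 km; r₂ = 7.61 × 1.496×10^8 = 1.138456×10^9 km.
Transfer-ellipse semi-major axis a_t = (r₁ + r₂)/2 = (2.00464×10^8 + 1.138456×10^9)/2 = 6.6946×10^8 km.
Circular speed at r₁: v₁ = √(μ/r₁) = √(1.327×10^11/2.00464×10^8) = 25.729 km/s.
On the transfer ellipse at r₁, v² = μ(2/r − 1/a) gives v_p = √[μ(2/r₁ − 1/a_t)] = 33.552 km/s.
First burn Δv₁ = |v_p − v₁| = 7.823 km/s.
At r₂, v₂ = √(μ/r₂) = 10.796 km/s.
Transfer-orbit speed at r₂: v_a = √[μ(2/r₂ − 1/a_t)] = 5.9079 km/s.
Second burn Δv₂ = |v₂ − v_a| = 4.888 km/s.
Δv = Δv₁ + Δv₂ = 7.823 + 4.888 = 12.71 km/s.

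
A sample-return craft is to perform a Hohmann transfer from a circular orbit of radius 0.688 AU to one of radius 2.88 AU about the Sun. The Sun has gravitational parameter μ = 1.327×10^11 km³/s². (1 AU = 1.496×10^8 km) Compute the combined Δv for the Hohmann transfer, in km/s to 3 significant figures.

In km: r₁ = 0.688 × 1.496×10^8 = 1.029248×10^8 km; r₂ = 2.88 × 1.496×10^8 = 4.30848×10^8 km.
Transfer-ellipse semi-major axis a_t = (r₁ + r₂)/2 = (1.029248×10^8 + 4.30848×10^8)/2 = 2.668864×10^8 km.
At r₁ the circular-orbit speed is v₁ = √(μ/r₁) = 35.907 km/s.
Transfer-orbit speed at r₁ (vis-viva equation): v_p = √[μ(2/r₁ − 1/a_t)] = 45.622 km/s.
First burn Δv₁ = |v_p − v₁| = 9.715 km/s.
Circular speed at r₂: v₂ = √(μ/r₂) = 17.550 km/s.
Transfer-orbit speed at r₂: v_a = √[μ(2/r₂ − 1/a_t)] = 10.899 km/s.
Second burn Δv₂ = |v₂ − v_a| = 6.651 km/s.
Total Δv = Δv₁ + Δv₂ = 16.37 km/s.

Δv = 16.4 km/s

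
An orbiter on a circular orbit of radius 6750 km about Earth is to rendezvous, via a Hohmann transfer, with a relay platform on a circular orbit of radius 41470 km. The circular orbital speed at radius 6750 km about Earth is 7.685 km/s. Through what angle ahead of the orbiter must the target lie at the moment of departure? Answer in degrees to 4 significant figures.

From the circular-orbit relation v² = μ/r at r = 6750 km: μ = v²r = (7.685)² × 6750 = 3.98650×10^5 km³/s².
Semi-major axis of the transfer orbit: a_t = (6750 + 41470)/2 = 24110 km.
Transfer time t = π√(a_t³/μ) = 18627.3 s.
The target's mean motion on its circular orbit is ω₂ = √(μ/r₂³) = 7.47644×10^-5 rad/s.
Angle swept by the target during transfer: ω₂·t = 1.39266 rad = 79.79°.
Arrival is 180° from departure on the ellipse, so φ = 180° − 79.79° = 100.2°.

φ = 100.2°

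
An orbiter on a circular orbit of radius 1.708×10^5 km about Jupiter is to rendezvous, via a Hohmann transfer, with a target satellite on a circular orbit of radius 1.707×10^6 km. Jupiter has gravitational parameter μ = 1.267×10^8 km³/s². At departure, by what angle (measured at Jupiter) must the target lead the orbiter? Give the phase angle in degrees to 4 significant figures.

Semi-major axis of the transfer orbit: a_t = (1.708×10^5 + 1.707×10^6)/2 = 9.389×10^5 km.
The half-period of the transfer ellipse is t = π√(a_t³/μ) = 2.53916×10^5 s.
Target angular speed ω₂ = √(μ/r₂³) = 5.04705×10^-6 rad/s.
Angle swept by the target during transfer: ω₂·t = 1.28153 rad = 73.43°.
The orbiter traverses 180° on the transfer ellipse, so the target must lead by 180° − 73.43° = 106.6°.

φ = 106.6°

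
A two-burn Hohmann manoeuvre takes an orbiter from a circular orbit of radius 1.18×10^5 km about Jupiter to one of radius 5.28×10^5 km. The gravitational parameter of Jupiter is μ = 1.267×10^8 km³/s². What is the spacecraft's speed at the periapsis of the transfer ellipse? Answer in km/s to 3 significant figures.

Semi-major axis of the transfer orbit: a_t = (1.180×10^5 + 5.280×10^5)/2 = 3.230×10^5 km.
At periapsis, r = 1.180×10^5 km.
From the vis-viva equation, v = √[μ(2/r − 1/a_t)] = 41.90 km/s.

v = 41.9 km/s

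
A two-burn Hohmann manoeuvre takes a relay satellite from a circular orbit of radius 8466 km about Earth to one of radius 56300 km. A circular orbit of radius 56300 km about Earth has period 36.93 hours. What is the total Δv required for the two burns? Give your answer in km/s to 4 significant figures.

Δv = 3.486 km/s

From Kepler's third law T² = 4π²r³/μ at r = 56300 km, T = 36.93 hours = 36.93 × 3600 s = 1.32948×10^5 s: μ = 4π²r³/T² = 3.98585×10^5 km³/s².
Transfer-ellipse semi-major axis a_t = (r₁ + r₂)/2 = (8466 + 56300)/2 = 32383 km.
At r₁ the circular-orbit speed is v₁ = √(μ/r₁) = 6.8615 km/s.
Transfer-orbit speed at r₁ (v² = μ(2/r − 1/a)): v_p = √[μ(2/r₁ − 1/a_t)] = 9.0473 km/s.
First burn Δv₁ = |v_p − v₁| = 2.186 km/s.
At r₂, v₂ = √(μ/r₂) = 2.6608 km/s.
Transfer-orbit speed at r₂: v_a = √[μ(2/r₂ − 1/a_t)] = 1.3605 km/s.
Second burn Δv₂ = |v₂ − v_a| = 1.300 km/s.
Δv = Δv₁ + Δv₂ = 2.186 + 1.300 = 3.486 km/s.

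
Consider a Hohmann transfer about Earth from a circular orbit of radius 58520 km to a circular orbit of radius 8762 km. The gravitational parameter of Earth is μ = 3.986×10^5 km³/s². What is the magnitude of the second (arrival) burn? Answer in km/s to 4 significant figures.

The Hohmann ellipse has a_t = (r₁ + r₂)/2 = 33641 km.
Circular speed at r = 8762 km: v_c = √(μ/r) = 6.745 km/s.
Transfer-orbit speed at the same r (vis-viva, a = a_t): v_t = √[μ(2/r − 1/a_t)] = 8.896 km/s.
Δv₂ = |v_t − v_c| = |8.896 − 6.745| = 2.151 km/s.

Δv₂ = 2.151 km/s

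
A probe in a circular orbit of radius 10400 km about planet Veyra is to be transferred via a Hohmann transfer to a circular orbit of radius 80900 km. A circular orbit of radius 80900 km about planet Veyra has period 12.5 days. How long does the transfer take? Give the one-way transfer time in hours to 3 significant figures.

t = 63.6 hours

From Kepler's third law T² = 4π²r³/μ at r = 80900 km, T = 12.5 days = 12.5 × 86400 s = 1.080×10^6 s: μ = 4π²r³/T² = 17920.8 km³/s².
Transfer-ellipse semi-major axis a_t = (r₁ + r₂)/2 = (10400 + 80900)/2 = 45650 km.
By Kepler's third law the transfer-orbit period is T = 2π√(a_t³/μ), so t = T/2 = 2.289×10^5 s.
Converting: 2.289×10^5 s ÷ 3600 s/hour = 63.6 hours.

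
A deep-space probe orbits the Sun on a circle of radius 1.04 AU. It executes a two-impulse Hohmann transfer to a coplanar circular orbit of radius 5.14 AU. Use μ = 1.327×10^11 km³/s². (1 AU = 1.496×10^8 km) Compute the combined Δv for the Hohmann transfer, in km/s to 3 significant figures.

Δv = 14.0 km/s

In km: r₁ = 1.04 × 1.496×10^8 = 1.55584×10^8 km; r₂ = 5.14 × 1.496×10^8 = 7.68944×10^8 km.
The Hohmann ellipse has a_t = (r₁ + r₂)/2 = 4.62264×10^8 km.
At r₁ the circular-orbit speed is v₁ = √(μ/r₁) = 29.205 km/s.
On the transfer ellipse at r₁, vis-viva equation gives v_p = √[μ(2/r₁ − 1/a_t)] = 37.667 km/s.
First burn Δv₁ = |v_p − v₁| = 8.462 km/s.
At r₂, v₂ = √(μ/r₂) = 13.137 km/s.
Transfer-orbit speed at r₂: v_a = √[μ(2/r₂ − 1/a_t)] = 7.6212 km/s.
Second burn Δv₂ = |v₂ − v_a| = 5.516 km/s.
Δv = Δv₁ + Δv₂ = 8.462 + 5.516 = 13.98 km/s.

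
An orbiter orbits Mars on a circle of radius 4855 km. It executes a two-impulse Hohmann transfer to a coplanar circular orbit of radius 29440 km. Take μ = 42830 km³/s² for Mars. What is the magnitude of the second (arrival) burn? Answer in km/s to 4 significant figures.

Semi-major axis of the transfer orbit: a_t = (4855 + 29440)/2 = 17147.5 km.
On the circular orbit at r = 29440 km, v_c = √(μ/r) = 1.2062 km/s.
Transfer-orbit speed at the same r (vis-viva, a = a_t): v_t = √[μ(2/r − 1/a_t)] = 0.64180 km/s.
Δv₂ = |v_t − v_c| = |0.64180 − 1.2062| = 0.5644 km/s.

Δv₂ = 0.5644 km/s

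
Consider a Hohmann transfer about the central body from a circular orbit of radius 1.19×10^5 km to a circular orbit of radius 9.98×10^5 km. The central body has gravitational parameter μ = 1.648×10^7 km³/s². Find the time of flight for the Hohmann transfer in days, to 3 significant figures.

t = 3.74 days

Transfer-ellipse semi-major axis a_t = (r₁ + r₂)/2 = (1.190×10^5 + 9.980×10^5)/2 = 5.585×10^5 km.
Transfer time t = π√(a_t³/μ) = π√((5.585×10^5)³ / 1.648×10^7) = 3.230×10^5 s.
Converting: 3.230×10^5 s ÷ 86400 s/day = 3.74 days.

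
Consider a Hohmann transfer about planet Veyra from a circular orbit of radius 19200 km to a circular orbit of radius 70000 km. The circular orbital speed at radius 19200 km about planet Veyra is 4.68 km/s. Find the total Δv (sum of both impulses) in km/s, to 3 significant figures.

From the circular-orbit relation v² = μ/r at r = 19200 km: μ = v²r = (4.68)² × 19200 = 4.20526×10^5 km³/s².
The Hohmann ellipse has a_t = (r₁ + r₂)/2 = 44600 km.
Circular speed at r₁: v₁ = √(μ/r₁) = √(4.20526×10^5/19200) = 4.680 km/s.
Transfer-orbit speed at r₁ (vis-viva equation): v_p = √[μ(2/r₁ − 1/a_t)] = 5.863 km/s.
First burn Δv₁ = |v_p − v₁| = 1.183 km/s.
At r₂, v₂ = √(μ/r₂) = 2.451023 km/s.
Transfer-orbit speed at r₂: v_a = √[μ(2/r₂ − 1/a_t)] = 1.608165 km/s.
Second burn Δv₂ = |v₂ − v_a| = 0.8429 km/s.
Total Δv = Δv₁ + Δv₂ = 2.026 km/s.

Δv = 2.03 km/s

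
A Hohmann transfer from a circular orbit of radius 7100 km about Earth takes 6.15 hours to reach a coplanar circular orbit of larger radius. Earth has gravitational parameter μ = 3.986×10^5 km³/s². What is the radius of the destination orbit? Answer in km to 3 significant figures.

r₂ = 47000 km

Transfer time t = 6.15 hours = 22140 s, and t = π√(a_t³/μ).
So a_t = (μ t²/π²)^(1/3) = (3.986×10^5 × (22140)² / π²)^(1/3) = 27052 km.
Since a_t = (r₁ + r₂)/2, r₂ = 2a_t − r₁ = 2×27052 − 7100 = 47004 km.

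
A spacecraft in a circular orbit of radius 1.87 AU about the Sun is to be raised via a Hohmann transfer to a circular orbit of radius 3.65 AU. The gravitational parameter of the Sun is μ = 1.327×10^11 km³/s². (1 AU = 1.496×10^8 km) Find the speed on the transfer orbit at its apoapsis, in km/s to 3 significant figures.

In km: r₁ = 1.87 × 1.496×10^8 = 2.79752×10^8 km; r₂ = 3.65 × 1.496×10^8 = 5.4604×10^8 km.
Transfer-ellipse semi-major axis a_t = (r₁ + r₂)/2 = (2.79752×10^8 + 5.4604×10^8)/2 = 4.12896×10^8 km.
The apoapsis of the transfer ellipse is at r = 5.4604×10^8 km.
From the vis-viva equation, v = √[μ(2/r − 1/a_t)] = 12.83 km/s.

v = 12.8 km/s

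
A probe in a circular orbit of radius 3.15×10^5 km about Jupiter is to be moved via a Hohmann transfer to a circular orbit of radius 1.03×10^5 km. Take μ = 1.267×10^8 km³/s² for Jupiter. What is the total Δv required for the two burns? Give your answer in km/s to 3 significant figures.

The Hohmann ellipse has a_t = (r₁ + r₂)/2 = 2.090×10^5 km.
At r₁ the circular-orbit speed is v₁ = √(μ/r₁) = 20.055 km/s.
Transfer-orbit speed at r₁ (vis-viva equation): v_a = √[μ(2/r₁ − 1/a_t)] = 14.079 km/s.
First burn Δv₁ = |v_a − v₁| = 5.976 km/s.
At r₂, v₂ = √(μ/r₂) = 35.073 km/s.
Transfer-orbit speed at r₂: v_p = √[μ(2/r₂ − 1/a_t)] = 43.058 km/s.
Second burn Δv₂ = |v₂ − v_p| = 7.985 km/s.
Total Δv = Δv₁ + Δv₂ = 13.96 km/s.

Δv = 14.0 km/s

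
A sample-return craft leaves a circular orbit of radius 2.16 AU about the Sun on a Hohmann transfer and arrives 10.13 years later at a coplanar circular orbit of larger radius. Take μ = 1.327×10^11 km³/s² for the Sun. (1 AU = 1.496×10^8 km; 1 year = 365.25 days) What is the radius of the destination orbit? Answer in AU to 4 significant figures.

In km: r₁ = 2.16 × 1.496×10^8 = 3.23136×10^8 km.
Transfer time t = 10.13 years × 365.25 × 86400 s = 3.19678488×10^8 s, and t = π√(a_t³/μ).
So a_t = (μ t²/π²)^(1/3) = (1.327×10^11 × (3.19678488×10^8)² / π²)^(1/3) = 1.1117×10^9 km.
Since a_t = (r₁ + r₂)/2, r₂ = 2a_t − r₁ = 2×1.1117×10^9 − 3.23136×10^8 = 1.900264×10^9 km.
In AU: r₂ = 1.900264×10^9 / 1.496×10^8 = 12.70 AU.

r₂ = 12.70 AU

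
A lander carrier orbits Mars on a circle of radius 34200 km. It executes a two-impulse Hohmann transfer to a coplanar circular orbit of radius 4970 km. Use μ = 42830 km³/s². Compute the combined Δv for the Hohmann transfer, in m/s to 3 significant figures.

Transfer-ellipse semi-major axis a_t = (r₁ + r₂)/2 = (34200 + 4970)/2 = 19585 km.
Circular speed at r₁: v₁ = √(μ/r₁) = √(42830/34200) = 1.119 km/s.
On the transfer ellipse at r₁, vis-viva gives v_a = √[μ(2/r₁ − 1/a_t)] = 0.5637 km/s.
First burn Δv₁ = |v_a − v₁| = 0.5553 km/s.
At r₂, v₂ = √(μ/r₂) = 2.935593 km/s.
Transfer-orbit speed at r₂: v_p = √[μ(2/r₂ − 1/a_t)] = 3.879244 km/s.
Second burn Δv₂ = |v₂ − v_p| = 0.9437 km/s.
Δv = Δv₁ + Δv₂ = 0.5553 + 0.9437 = 1.499 km/s.

Δv = 1500 m/s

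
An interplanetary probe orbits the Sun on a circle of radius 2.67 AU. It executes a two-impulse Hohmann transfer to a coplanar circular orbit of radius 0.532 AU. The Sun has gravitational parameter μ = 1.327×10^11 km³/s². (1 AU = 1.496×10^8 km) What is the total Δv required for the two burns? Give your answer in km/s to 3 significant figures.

In km: r₁ = 2.67 × 1.496×10^8 = 3.99432×10^8 km; r₂ = 0.532 × 1.496×10^8 = 7.95872×10^7 km.
The Hohmann ellipse has a_t = (r₁ + r₂)/2 = 2.395096×10^8 km.
At r₁ the circular-orbit speed is v₁ = √(μ/r₁) = 18.23 km/s.
On the transfer ellipse at r₁, vis-viva gives v_a = √[μ(2/r₁ − 1/a_t)] = 10.51 km/s.
First burn Δv₁ = |v_a − v₁| = 7.720 km/s.
At r₂, v₂ = √(μ/r₂) = 40.83 km/s.
Transfer-orbit speed at r₂: v_p = √[μ(2/r₂ − 1/a_t)] = 52.73 km/s.
Second burn Δv₂ = |v₂ − v_p| = 11.90 km/s.
Total Δv = Δv₁ + Δv₂ = 19.62 km/s.

Δv = 19.6 km/s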